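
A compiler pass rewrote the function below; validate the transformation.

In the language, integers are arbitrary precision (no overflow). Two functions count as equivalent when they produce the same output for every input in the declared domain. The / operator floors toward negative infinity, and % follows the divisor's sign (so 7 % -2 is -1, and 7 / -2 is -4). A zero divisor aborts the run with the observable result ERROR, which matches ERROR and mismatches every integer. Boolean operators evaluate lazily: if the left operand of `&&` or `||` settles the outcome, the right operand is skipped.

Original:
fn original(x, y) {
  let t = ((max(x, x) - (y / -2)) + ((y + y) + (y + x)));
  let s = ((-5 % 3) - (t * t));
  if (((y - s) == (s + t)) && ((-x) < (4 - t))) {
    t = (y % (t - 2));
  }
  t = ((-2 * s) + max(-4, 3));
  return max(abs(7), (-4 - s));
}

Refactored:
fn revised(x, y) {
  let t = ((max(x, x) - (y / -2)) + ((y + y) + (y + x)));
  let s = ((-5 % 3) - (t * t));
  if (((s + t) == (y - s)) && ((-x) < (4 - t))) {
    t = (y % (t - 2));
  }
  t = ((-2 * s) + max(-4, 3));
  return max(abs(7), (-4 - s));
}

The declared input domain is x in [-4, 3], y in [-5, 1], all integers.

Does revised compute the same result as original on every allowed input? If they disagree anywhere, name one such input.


Side by side, the visible changes include: same computation, different form.
Spot check at x=1, y=1 — original: t becomes 6; next s becomes -35; next (((y - s) == (s + t)) && ((-x) < (4 - t))) evaluates to false; next t becomes 73; next final value 31. revised: t becomes 6; next s becomes -35; next (((s + t) == (y - s)) && ((-x) < (4 - t))) evaluates to false; next t becomes 73; next final value 31. Both give 31.
Sweeping the whole domain (56 inputs) finds no disagreement.
verdict: equivalent


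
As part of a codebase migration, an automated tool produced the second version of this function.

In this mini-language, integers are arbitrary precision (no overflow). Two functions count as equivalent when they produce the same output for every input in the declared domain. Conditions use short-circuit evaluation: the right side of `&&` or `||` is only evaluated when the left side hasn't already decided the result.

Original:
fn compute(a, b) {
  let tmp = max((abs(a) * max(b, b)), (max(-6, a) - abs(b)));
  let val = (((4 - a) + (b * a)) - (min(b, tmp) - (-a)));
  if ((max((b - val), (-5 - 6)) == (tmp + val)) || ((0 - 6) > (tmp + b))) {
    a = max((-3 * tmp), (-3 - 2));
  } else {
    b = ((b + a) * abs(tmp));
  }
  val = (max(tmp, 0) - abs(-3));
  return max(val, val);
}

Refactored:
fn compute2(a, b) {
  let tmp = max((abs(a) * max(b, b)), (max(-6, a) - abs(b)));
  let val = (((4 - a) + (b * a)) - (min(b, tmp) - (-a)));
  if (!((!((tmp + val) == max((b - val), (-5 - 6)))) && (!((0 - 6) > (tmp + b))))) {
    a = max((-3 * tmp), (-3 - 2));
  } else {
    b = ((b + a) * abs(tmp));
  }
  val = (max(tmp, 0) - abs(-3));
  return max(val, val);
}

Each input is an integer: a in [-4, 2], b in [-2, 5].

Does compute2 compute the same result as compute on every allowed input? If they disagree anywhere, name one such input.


Behavior is preserved: although boolean connective usage differs, the outputs never diverge.
Spot check at a=1, b=-1 — compute: tmp becomes 0; next val becomes 2; next ((max((b - val), (-5 - 6)) == (tmp + val)) || ((0 - 6) > (tmp + b))) evaluates to false; next b becomes 0; next val becomes -3; next final value -3. compute2: tmp becomes 0; next val becomes 2; next (!((!((tmp + val) == max((b - val), (-5 - 6)))) && (!((0 - 6) > (tmp + b))))) evaluates to false; next b becomes 0; next val becomes -3; next final value -3. Both give -3.
An exhaustive pass over the 56 declared inputs shows identical outputs.
verdict: equivalent


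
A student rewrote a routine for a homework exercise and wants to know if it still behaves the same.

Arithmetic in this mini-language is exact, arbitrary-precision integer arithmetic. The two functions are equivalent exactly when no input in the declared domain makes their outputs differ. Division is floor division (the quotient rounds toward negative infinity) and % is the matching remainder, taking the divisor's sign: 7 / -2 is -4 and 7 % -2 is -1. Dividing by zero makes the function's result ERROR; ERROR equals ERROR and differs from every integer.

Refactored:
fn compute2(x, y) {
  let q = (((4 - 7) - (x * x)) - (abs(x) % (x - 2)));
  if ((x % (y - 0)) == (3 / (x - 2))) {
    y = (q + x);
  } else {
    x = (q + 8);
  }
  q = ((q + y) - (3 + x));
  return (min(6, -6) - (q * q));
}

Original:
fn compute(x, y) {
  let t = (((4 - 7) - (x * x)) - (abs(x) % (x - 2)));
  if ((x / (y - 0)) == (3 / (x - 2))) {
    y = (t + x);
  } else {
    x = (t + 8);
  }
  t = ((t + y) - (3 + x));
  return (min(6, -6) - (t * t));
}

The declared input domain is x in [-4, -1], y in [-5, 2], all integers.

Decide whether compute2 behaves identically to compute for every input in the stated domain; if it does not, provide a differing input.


Not equivalent: x=-4, y=-3 separates them (-202 vs -1375).
compute: t becomes -17; next ((x / (y - 0)) == (3 / (x - 2))) evaluates to false; next x becomes -9; next t becomes -14; next final value -202
compute2: q becomes -17; next ((x % (y - 0)) == (3 / (x - 2))) evaluates to true; next y becomes -21; next q becomes -37; next final value -1375
verdict: not equivalent; witness: x=-4, y=-3


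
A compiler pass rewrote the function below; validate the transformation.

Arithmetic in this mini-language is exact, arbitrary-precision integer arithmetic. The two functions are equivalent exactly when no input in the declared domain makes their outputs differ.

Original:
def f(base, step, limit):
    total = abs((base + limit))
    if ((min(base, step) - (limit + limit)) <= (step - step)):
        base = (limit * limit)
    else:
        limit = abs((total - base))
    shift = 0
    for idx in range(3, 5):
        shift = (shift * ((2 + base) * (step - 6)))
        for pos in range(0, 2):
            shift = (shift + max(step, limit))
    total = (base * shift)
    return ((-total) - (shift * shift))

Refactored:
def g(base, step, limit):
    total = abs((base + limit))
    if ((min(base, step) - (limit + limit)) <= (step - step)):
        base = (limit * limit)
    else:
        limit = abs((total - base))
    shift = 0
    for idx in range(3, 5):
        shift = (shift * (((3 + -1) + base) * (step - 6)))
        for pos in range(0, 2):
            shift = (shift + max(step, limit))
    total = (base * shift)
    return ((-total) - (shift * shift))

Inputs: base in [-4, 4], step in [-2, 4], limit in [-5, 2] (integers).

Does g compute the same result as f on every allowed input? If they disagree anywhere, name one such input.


Although constant usage differs, arithmetic usage differs, 504/504 inputs agree.
verdict: equivalent


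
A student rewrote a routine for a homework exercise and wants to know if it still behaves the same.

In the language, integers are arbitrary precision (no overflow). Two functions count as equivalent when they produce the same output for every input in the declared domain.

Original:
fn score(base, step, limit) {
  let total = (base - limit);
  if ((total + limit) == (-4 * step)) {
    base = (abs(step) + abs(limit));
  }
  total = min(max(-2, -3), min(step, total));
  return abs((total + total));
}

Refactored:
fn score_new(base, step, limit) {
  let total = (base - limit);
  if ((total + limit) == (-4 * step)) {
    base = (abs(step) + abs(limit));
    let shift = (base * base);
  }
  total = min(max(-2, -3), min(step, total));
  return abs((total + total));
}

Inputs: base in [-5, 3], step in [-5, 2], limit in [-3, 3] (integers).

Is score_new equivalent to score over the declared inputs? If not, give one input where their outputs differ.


Behavior is preserved: although arithmetic usage differs; and local variable names differ; and statement counts differ, the outputs never diverge.
As a probe, take base=3, step=-5, limit=0: score runs total=3, then ((total + limit) == (-4 * step)) is false, then total=-5, then returns 10; score_new runs total=3, then ((total + limit) == (-4 * step)) is false, then total=-5, then returns 10; both end at 10.
Every one of the 504 inputs gives matching results.
verdict: equivalent


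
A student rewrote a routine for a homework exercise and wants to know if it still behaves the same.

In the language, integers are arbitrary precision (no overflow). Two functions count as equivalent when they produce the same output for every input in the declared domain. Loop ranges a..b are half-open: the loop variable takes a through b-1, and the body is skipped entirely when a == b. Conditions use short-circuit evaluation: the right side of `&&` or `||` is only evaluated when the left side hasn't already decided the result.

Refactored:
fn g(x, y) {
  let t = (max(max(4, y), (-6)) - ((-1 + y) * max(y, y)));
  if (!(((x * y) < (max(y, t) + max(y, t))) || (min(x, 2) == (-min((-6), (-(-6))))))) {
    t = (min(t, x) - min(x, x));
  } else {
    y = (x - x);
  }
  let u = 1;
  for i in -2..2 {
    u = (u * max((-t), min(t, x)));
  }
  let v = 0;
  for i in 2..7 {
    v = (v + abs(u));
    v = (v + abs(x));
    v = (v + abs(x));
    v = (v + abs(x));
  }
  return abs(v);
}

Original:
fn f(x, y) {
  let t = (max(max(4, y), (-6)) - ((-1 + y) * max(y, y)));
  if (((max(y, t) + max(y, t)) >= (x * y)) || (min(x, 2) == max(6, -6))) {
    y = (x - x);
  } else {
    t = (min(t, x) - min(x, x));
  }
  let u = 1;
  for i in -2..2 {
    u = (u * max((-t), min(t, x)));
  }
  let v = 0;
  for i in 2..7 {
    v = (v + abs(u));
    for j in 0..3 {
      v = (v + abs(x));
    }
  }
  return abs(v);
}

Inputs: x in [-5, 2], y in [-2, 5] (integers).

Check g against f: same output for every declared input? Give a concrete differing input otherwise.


There is a counterexample at x=-4, y=-1: 140 on one side, 60 on the other.
f: t becomes 2; next (((max(y, t) + max(y, t)) >= (x * y)) || (min(x, 2) == max(6, -6))) evaluates to true; next y becomes 0; next u becomes 1; next at i=-2:; next u becomes -2; next at i=-1:; next u becomes 4; next at i=0:; next u becomes -8; next at i=1:; next u becomes 16; next v becomes 0; next at i=2:; next v becomes 16; next at j=0:; next v becomes 20; next at j=1:; next v becomes 24; next at j=2:; next v becomes 28; next at i=3:; next v becomes 44; next at j=0:; next v becomes 48; next at j=1:; next v becomes 52; next at j=2:; next v becomes 56; next at i=4:; next v becomes 72; next at j=0:; next v becomes 76; next at j=1:; next v becomes 80; next at j=2:; next v becomes 84; next at i=5:; next v becomes 100; next at j=0:; next v becomes 104; next at j=1:; next v becomes 108; next at j=2:; next v becomes 112; next at i=6:; next v becomes 128; next at j=0:; next v becomes 132; next at j=1:; next v becomes 136; next at j=2:; next v becomes 140; next final value 140
g: t becomes 2; next (!(((x * y) < (max(y, t) + max(y, t))) || (min(x, 2) == (-min((-6), (-(-6))))))) evaluates to true; next t becomes 0; next u becomes 1; next at i=-2:; next u becomes 0; next at i=-1:; next u becomes 0; next at i=0:; next u becomes 0; next at i=1:; next u becomes 0; next v becomes 0; next at i=2:; next v becomes 0; next v becomes 4; next v becomes 8; next v becomes 12; next at i=3:; next v becomes 12; next v becomes 16; next v becomes 20; next v becomes 24; next at i=4:; next v becomes 24; next v becomes 28; next v becomes 32; next v becomes 36; next at i=5:; next v becomes 36; next v becomes 40; next v becomes 44; next v becomes 48; next at i=6:; next v becomes 48; next v becomes 52; next v becomes 56; next v becomes 60; next final value 60
verdict: not equivalent; witness: x=-4, y=-1


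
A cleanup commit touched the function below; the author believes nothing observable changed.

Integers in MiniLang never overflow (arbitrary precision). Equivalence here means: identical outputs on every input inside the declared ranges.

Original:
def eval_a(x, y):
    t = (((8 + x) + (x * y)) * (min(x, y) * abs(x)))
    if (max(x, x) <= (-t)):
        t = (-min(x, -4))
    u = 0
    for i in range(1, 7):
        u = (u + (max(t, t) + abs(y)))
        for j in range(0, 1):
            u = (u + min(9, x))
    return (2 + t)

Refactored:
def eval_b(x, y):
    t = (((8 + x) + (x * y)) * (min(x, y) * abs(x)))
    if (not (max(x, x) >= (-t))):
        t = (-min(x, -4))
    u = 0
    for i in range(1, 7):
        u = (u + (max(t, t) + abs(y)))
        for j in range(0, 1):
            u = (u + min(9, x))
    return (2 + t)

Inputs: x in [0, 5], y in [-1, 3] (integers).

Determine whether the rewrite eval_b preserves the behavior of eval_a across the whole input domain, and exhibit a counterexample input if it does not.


The rewrite breaks on x=0, y=-1, where the results are 6 and 2.
eval_a: t = 0; (max(x, x) <= (-t)) -> true; t = 4; u = 0; [i=1]; u = 5; [j=0]; u = 5; [i=2]; u = 10; [j=0]; u = 10; [i=3]; u = 15; [j=0]; u = 15; [i=4]; u = 20; [j=0]; u = 20; [i=5]; u = 25; [j=0]; u = 25; [i=6]; u = 30; [j=0]; u = 30; return 6
eval_b: t = 0; (not (max(x, x) >= (-t))) -> false; u = 0; [i=1]; u = 1; [j=0]; u = 1; [i=2]; u = 2; [j=0]; u = 2; [i=3]; u = 3; [j=0]; u = 3; [i=4]; u = 4; [j=0]; u = 4; [i=5]; u = 5; [j=0]; u = 5; [i=6]; u = 6; [j=0]; u = 6; return 2
verdict: not equivalent; witness: x=0, y=-1


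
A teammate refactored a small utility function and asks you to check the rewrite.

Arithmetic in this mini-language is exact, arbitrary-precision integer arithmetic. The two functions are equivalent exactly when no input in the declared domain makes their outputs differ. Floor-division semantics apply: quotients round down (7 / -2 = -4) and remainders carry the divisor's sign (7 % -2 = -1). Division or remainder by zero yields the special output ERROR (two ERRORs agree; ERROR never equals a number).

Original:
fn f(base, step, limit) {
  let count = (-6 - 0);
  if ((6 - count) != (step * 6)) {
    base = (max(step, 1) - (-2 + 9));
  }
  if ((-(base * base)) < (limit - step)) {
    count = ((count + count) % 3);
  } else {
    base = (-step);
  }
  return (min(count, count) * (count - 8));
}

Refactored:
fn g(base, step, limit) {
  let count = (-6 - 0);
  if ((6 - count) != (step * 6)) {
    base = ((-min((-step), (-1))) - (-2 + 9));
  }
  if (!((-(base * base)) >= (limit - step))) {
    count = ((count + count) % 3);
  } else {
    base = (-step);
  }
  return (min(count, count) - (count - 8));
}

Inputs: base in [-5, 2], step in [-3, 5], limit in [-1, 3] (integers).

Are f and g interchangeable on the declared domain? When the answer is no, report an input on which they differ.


Not equivalent: base=-5, step=-3, limit=-1 separates them (0 vs 8).
f: count becomes -6; next ((6 - count) != (step * 6)) evaluates to true; next base becomes -6; next ((-(base * base)) < (limit - step)) evaluates to true; next count becomes 0; next final value 0
g: count becomes -6; next ((6 - count) != (step * 6)) evaluates to true; next base becomes -6; next (!((-(base * base)) >= (limit - step))) evaluates to true; next count becomes 0; next final value 8
verdict: not equivalent; witness: base=-5, step=-3, limit=-1


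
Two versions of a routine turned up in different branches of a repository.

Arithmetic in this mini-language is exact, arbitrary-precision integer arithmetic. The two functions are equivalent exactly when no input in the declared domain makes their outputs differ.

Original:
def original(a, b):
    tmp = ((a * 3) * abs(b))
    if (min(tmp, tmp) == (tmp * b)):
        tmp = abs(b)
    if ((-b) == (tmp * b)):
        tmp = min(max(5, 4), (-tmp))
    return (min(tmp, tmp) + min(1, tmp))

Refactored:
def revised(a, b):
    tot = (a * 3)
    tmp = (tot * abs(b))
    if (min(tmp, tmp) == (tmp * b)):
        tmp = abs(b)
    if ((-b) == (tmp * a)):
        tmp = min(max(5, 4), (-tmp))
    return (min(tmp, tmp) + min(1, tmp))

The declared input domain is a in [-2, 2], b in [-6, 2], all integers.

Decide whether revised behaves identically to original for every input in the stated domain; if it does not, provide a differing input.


a=-1, b=1 yields 2 from original but -2 from revised.
verdict: not equivalent; witness: a=-1, b=1


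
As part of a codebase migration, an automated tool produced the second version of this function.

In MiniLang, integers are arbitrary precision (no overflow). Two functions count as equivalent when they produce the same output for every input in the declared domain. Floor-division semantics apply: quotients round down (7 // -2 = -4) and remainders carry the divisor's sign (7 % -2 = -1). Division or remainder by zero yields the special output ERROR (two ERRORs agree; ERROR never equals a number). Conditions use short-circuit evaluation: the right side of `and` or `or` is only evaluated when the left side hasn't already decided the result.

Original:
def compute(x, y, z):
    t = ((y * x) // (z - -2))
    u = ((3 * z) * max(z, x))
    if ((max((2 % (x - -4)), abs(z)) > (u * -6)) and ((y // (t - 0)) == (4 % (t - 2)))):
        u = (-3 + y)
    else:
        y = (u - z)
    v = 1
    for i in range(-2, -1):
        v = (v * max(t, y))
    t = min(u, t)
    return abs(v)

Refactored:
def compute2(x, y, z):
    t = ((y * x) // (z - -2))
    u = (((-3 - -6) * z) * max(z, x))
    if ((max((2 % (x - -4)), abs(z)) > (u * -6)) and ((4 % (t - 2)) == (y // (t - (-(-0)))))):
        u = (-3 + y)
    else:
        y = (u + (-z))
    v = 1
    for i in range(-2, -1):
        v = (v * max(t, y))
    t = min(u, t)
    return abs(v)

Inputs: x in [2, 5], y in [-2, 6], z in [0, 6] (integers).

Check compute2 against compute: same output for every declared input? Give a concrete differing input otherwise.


This is a faithful refactor — arithmetic usage differs, constant usage differs, but the computed results match everywhere.
Spot check at x=4, y=-1, z=4 — compute: t := -1 | u := 48 | ((max((2 % (x - -4)), abs(z)) > (u * -6)) and ((y // (t - 0)) == (4 % (t - 2)))): false | y := 44 | v := 1 | iter i=-2: | v := 44 | t := -1 | result 44. compute2: t := -1 | u := 48 | ((max((2 % (x - -4)), abs(z)) > (u * -6)) and ((4 % (t - 2)) == (y // (t - (-(-0)))))): false | y := 44 | v := 1 | iter i=-2: | v := 44 | t := -1 | result 44. Both give 44.
Sweeping the whole domain (252 inputs) finds no disagreement.
verdict: equivalent


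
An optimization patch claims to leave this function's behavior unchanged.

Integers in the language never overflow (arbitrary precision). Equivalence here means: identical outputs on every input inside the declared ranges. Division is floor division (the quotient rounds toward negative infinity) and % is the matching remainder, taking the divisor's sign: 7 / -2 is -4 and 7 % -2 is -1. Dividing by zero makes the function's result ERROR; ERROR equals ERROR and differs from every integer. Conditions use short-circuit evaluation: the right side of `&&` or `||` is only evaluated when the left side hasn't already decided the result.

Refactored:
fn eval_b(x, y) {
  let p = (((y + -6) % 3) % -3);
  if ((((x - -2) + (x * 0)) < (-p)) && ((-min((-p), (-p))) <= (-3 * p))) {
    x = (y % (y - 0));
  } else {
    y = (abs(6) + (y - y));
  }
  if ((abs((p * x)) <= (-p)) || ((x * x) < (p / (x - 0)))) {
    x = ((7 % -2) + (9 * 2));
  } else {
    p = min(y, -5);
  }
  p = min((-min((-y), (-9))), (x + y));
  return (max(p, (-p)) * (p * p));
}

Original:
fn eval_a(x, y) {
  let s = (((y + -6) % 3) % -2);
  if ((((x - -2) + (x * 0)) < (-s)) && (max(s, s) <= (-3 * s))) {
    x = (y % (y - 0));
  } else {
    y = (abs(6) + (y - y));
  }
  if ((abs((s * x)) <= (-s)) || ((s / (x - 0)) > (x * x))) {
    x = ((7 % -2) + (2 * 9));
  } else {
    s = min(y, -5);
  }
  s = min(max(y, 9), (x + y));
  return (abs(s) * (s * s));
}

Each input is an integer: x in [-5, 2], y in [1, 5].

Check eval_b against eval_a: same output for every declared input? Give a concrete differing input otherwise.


The rewrite breaks on x=2, y=2, where the results are 729 and 512.
eval_a: s := 0 | ((((x - -2) + (x * 0)) < (-s)) && (max(s, s) <= (-3 * s))): false | y := 6 | ((abs((s * x)) <= (-s)) || ((s / (x - 0)) > (x * x))): true | x := 17 | s := 9 | result 729
eval_b: p := -1 | ((((x - -2) + (x * 0)) < (-p)) && ((-min((-p), (-p))) <= (-3 * p))): false | y := 6 | ((abs((p * x)) <= (-p)) || ((x * x) < (p / (x - 0)))): false | p := -5 | p := 8 | result 512
verdict: not equivalent; witness: x=2, y=2


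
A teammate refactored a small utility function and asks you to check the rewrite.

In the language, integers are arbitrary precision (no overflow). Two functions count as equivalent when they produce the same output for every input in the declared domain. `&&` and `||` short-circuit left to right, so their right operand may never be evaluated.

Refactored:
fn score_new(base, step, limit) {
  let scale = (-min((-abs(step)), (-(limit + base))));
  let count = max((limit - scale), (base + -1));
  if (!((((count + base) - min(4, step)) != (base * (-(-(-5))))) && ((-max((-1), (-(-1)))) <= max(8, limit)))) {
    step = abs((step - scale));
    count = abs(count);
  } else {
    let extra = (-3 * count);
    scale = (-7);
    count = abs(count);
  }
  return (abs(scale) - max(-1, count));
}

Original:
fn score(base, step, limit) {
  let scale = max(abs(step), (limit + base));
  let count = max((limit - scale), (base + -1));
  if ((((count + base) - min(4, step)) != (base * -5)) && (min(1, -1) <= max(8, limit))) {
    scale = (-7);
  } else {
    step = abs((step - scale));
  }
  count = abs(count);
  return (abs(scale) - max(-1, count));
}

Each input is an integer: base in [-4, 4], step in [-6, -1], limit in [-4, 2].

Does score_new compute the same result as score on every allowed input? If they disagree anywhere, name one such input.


Side by side, the visible changes include: boolean connective usage differs, plus local variable names differ, plus arithmetic usage differs, plus statement counts differ, plus constant usage differs, plus min/max/abs usage differs.
Tracing base=2, step=-4, limit=-2: score: scale becomes 4; next count becomes 1; next ((((count + base) - min(4, step)) != (base * -5)) && (min(1, -1) <= max(8, limit))) evaluates to true; next scale becomes -7; next count becomes 1; next final value 6 | score_new: scale becomes 4; next count becomes 1; next (!((((count + base) - min(4, step)) != (base * (-(-(-5))))) && ((-max((-1), (-(-1)))) <= max(8, limit)))) evaluates to false; next extra becomes -3; next scale becomes -7; next count becomes 1; next final value 6 — matching result 6.
Every one of the 378 inputs gives matching results.
verdict: equivalent


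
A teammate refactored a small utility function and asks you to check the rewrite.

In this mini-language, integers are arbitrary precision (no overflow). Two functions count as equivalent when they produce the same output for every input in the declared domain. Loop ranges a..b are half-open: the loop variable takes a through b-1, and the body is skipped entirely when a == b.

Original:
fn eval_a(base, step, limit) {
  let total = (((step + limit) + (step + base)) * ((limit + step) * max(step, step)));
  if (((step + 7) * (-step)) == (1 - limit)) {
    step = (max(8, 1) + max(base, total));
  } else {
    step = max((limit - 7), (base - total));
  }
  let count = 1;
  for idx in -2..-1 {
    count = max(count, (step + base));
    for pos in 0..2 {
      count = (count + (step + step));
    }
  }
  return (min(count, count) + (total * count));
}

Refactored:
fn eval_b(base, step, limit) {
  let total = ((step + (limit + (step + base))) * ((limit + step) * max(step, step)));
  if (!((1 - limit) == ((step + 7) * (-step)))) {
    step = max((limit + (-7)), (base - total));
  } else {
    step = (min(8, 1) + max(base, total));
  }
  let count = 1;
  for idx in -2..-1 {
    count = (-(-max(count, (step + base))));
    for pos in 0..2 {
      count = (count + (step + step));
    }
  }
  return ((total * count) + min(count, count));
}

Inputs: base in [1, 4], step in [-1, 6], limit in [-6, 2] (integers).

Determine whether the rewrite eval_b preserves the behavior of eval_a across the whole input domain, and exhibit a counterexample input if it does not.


At base=1, step=-1, limit=-5: eval_a gives -1610, eval_b gives -385.
verdict: not equivalent; witness: base=1, step=-1, limit=-5


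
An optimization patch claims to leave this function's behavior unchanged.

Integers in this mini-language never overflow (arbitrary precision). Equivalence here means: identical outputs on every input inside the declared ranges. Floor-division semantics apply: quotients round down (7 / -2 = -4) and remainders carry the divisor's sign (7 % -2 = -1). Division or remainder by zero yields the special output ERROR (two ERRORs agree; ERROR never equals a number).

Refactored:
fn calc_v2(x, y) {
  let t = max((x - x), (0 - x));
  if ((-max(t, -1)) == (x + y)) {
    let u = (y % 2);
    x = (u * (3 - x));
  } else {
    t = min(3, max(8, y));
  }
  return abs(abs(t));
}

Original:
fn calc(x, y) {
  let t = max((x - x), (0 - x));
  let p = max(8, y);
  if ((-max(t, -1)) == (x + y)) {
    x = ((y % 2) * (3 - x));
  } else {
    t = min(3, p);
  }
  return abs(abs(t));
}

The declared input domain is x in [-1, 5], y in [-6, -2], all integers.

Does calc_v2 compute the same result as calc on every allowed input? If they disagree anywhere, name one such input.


This is a faithful refactor — local variable names differ, but the computed results match everywhere.
Spot check at x=2, y=-4 — calc: t = 0; p = 8; ((-max(t, -1)) == (x + y)) -> false; t = 3; return 3. calc_v2: t = 0; ((-max(t, -1)) == (x + y)) -> false; t = 3; return 3. Both give 3.
An exhaustive pass over the 35 declared inputs shows identical outputs.
verdict: equivalent


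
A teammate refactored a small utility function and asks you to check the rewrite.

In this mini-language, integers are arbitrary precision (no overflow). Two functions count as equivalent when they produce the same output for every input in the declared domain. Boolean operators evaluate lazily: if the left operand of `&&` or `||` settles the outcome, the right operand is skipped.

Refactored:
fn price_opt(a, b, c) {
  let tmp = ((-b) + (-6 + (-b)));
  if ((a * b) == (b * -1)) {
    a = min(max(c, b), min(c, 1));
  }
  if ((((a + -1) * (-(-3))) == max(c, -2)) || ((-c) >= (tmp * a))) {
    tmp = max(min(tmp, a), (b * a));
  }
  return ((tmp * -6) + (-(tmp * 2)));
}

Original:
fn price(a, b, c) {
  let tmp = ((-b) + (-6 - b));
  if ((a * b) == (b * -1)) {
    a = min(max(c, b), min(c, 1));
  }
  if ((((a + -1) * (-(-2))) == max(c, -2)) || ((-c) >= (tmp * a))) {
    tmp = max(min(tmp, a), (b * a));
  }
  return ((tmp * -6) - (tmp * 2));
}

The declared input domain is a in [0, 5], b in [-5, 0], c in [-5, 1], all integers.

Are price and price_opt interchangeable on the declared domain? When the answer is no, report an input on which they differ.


Equivalent. Although `-2` became `-3`, no input in the stated domain can expose it.
Across all 252 domain points the two functions coincide.
Tracing a=3, b=-3, c=1: price: tmp becomes 0; next ((a * b) == (b * -1)) evaluates to false; next ((((a + -1) * (-(-2))) == max(c, -2)) || ((-c) >= (tmp * a))) evaluates to false; next final value 0 | price_opt: tmp becomes 0; next ((a * b) == (b * -1)) evaluates to false; next ((((a + -1) * (-(-3))) == max(c, -2)) || ((-c) >= (tmp * a))) evaluates to false; next final value 0 — matching result 0.
verdict: equivalent


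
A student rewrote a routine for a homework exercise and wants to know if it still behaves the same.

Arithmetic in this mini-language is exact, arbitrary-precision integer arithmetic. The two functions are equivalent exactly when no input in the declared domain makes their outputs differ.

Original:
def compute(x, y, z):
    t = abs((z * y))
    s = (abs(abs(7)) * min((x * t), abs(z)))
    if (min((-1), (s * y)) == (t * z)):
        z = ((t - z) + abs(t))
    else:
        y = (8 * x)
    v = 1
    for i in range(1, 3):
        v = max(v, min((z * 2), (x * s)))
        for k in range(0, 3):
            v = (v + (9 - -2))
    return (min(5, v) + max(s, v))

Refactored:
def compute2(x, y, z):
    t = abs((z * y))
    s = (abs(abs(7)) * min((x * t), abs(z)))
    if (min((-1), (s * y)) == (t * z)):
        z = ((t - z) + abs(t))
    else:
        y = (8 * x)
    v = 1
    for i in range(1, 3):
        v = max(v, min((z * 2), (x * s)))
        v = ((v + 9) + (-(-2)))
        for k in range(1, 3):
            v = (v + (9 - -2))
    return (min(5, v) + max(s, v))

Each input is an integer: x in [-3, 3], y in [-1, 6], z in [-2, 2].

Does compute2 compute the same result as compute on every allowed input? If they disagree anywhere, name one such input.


This is a faithful refactor — loop structure differs; and statement counts differ; and arithmetic usage differs; and constant usage differs, but the computed results match everywhere.
As a probe, take x=2, y=1, z=0: compute runs t = 0; s = 0; (min((-1), (s * y)) == (t * z)) -> false; y = 16; v = 1; [i=1]; v = 1; [k=0]; v = 12; [k=1]; v = 23; [k=2]; v = 34; [i=2]; v = 34; [k=0]; v = 45; [k=1]; v = 56; [k=2]; v = 67; return 72; compute2 runs t = 0; s = 0; (min((-1), (s * y)) == (t * z)) -> false; y = 16; v = 1; [i=1]; v = 1; v = 12; [k=1]; v = 23; [k=2]; v = 34; [i=2]; v = 34; v = 45; [k=1]; v = 56; [k=2]; v = 67; return 72; both end at 72.
Every one of the 280 inputs gives matching results.
verdict: equivalent


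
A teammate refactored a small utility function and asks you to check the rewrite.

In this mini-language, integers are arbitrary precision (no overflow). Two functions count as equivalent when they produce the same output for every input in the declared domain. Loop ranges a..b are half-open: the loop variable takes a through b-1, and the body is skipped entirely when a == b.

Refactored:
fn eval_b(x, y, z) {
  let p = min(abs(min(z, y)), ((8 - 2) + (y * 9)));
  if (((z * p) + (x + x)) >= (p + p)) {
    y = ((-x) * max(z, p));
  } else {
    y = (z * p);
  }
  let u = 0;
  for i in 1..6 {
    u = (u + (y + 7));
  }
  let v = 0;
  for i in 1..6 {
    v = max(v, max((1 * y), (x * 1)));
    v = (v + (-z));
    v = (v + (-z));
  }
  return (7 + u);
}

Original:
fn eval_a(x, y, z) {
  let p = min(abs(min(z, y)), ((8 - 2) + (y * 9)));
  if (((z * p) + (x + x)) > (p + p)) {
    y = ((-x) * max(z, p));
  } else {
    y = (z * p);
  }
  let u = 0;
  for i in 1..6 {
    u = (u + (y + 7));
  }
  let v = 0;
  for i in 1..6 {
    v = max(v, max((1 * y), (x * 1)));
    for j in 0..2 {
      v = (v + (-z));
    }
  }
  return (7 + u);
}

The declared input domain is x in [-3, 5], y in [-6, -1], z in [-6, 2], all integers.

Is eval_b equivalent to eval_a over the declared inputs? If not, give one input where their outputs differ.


At x=0, y=-6, z=2: eval_a gives -438, eval_b gives 42.
verdict: not equivalent; witness: x=0, y=-6, z=2


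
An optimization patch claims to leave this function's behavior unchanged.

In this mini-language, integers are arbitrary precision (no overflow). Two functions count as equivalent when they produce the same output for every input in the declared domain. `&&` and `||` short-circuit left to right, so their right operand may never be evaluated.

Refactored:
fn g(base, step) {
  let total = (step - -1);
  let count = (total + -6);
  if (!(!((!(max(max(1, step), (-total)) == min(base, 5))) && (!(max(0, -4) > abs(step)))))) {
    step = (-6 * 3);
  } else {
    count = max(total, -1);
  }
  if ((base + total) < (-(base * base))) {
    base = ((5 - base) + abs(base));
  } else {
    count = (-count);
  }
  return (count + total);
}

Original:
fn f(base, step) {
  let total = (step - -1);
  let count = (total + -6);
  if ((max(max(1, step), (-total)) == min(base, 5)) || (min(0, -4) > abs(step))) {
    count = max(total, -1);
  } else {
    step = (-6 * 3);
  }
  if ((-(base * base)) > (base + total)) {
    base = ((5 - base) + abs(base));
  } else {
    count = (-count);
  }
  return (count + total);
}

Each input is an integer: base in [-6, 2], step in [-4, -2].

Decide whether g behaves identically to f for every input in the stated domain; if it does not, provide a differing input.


Equivalent. The one real change (`min(0, -4)` became `max(0, -4)`) has no effect anywhere in the declared ranges.
Checked all 27 inputs in the declared domain: the outputs agree on every one.
As a probe, take base=2, step=-2: f runs total=-1, then count=-7, then ((max(max(1, step), (-total)) == min(base, 5)) || (min(0, -4) > abs(step))) is false, then step=-18, then ((-(base * base)) > (base + total)) is false, then count=7, then returns 6; g runs total=-1, then count=-7, then (!(!((!(max(max(1, step), (-total)) == min(base, 5))) && (!(max(0, -4) > abs(step)))))) is true, then step=-18, then ((base + total) < (-(base * base))) is false, then count=7, then returns 6; both end at 6.
verdict: equivalent


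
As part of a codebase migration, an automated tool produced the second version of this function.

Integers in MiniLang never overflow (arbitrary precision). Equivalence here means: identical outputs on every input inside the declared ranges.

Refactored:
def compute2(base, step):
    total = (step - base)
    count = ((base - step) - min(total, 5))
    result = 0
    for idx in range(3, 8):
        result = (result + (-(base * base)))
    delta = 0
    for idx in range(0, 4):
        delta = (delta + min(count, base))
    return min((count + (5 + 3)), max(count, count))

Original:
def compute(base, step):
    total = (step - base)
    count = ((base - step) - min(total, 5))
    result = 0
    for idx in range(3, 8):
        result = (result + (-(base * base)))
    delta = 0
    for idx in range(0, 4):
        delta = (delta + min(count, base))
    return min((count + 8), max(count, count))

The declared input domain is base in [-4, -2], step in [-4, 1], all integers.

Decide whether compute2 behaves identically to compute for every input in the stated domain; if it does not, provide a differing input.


The two are interchangeable: arithmetic usage differs, constant usage differs, and every declared input agrees.
One worked example (base=-4, step=-3) — compute: total = 1; count = -2; result = 0; [idx=3]; result = -16; [idx=4]; result = -32; [idx=5]; result = -48; [idx=6]; result = -64; [idx=7]; result = -80; delta = 0; [idx=0]; delta = -4; [idx=1]; delta = -8; [idx=2]; delta = -12; [idx=3]; delta = -16; return -2; compute2: total = 1; count = -2; result = 0; [idx=3]; result = -16; [idx=4]; result = -32; [idx=5]; result = -48; [idx=6]; result = -64; [idx=7]; result = -80; delta = 0; [idx=0]; delta = -4; [idx=1]; delta = -8; [idx=2]; delta = -12; [idx=3]; delta = -16; return -2; agreement on -2.
Sweeping the whole domain (18 inputs) finds no disagreement.
verdict: equivalent


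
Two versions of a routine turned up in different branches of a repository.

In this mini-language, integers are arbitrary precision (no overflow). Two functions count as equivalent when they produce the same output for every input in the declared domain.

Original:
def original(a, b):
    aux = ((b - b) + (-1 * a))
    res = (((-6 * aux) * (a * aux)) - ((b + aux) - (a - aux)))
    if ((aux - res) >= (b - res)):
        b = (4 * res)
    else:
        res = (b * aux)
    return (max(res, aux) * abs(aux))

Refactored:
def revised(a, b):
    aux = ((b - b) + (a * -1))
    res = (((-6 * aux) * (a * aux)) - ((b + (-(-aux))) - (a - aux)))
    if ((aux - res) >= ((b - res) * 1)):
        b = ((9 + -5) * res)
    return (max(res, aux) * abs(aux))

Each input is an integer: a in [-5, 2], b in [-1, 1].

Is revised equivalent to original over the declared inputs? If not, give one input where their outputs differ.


The rewrite breaks on a=1, b=0, where the results are 0 and -1.
original: aux := -1 | res := -3 | ((aux - res) >= (b - res)): false | res := 0 | result 0
revised: aux := -1 | res := -3 | ((aux - res) >= ((b - res) * 1)): false | result -1
verdict: not equivalent; witness: a=1, b=0


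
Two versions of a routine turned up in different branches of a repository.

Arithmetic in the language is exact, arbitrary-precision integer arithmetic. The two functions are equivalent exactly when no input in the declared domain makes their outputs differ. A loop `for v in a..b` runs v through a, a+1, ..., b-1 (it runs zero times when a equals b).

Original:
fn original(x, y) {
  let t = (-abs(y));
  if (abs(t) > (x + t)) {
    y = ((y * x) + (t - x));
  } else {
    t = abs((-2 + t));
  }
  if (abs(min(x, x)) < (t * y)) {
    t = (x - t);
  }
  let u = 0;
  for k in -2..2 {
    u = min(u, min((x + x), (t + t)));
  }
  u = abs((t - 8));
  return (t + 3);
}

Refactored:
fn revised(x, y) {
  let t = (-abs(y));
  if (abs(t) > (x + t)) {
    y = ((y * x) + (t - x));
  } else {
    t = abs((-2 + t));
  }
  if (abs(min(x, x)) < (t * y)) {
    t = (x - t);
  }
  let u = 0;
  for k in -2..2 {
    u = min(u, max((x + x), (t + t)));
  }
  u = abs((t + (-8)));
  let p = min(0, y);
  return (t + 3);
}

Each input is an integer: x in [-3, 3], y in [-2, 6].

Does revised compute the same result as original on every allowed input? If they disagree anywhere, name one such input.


The edit looks behavioral (`min((x + x), (t + t))` became `max((x + x), (t + t))`), but over these ranges it never changes the outcome.
As a probe, take x=-3, y=1: original runs t = -1; (abs(t) > (x + t)) -> true; y = -1; (abs(min(x, x)) < (t * y)) -> false; u = 0; [k=-2]; u = -6; [k=-1]; u = -6; [k=0]; u = -6; [k=1]; u = -6; u = 9; return 2; revised runs t = -1; (abs(t) > (x + t)) -> true; y = -1; (abs(min(x, x)) < (t * y)) -> false; u = 0; [k=-2]; u = -2; [k=-1]; u = -2; [k=0]; u = -2; [k=1]; u = -2; u = 9; p = -1; return 2; both end at 2.
An exhaustive pass over the 63 declared inputs shows identical outputs.
verdict: equivalent


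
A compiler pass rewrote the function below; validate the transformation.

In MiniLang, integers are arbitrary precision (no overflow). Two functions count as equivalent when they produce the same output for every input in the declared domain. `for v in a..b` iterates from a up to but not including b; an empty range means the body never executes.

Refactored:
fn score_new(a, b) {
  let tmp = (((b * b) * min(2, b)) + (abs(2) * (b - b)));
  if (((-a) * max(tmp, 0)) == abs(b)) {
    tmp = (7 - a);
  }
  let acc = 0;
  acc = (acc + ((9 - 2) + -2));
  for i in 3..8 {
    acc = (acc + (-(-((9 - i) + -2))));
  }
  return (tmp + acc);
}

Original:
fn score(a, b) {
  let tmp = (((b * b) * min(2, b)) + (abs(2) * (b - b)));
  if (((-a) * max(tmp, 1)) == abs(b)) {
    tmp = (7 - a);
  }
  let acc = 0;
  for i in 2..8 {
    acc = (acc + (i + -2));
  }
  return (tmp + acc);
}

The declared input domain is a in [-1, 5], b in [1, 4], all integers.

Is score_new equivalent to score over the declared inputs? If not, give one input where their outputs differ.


Equivalent. The suspicious edit (`1` became `0`) never changes the result for any input inside the declared domain.
Across all 28 domain points the two functions coincide.
Tracing a=1, b=2: score: tmp becomes 8; next (((-a) * max(tmp, 1)) == abs(b)) evaluates to false; next acc becomes 0; next at i=2:; next acc becomes 0; next at i=3:; next acc becomes 1; next at i=4:; next acc becomes 3; next at i=5:; next acc becomes 6; next at i=6:; next acc becomes 10; next at i=7:; next acc becomes 15; next final value 23 | score_new: tmp becomes 8; next (((-a) * max(tmp, 0)) == abs(b)) evaluates to false; next acc becomes 0; next acc becomes 5; next at i=3:; next acc becomes 9; next at i=4:; next acc becomes 12; next at i=5:; next acc becomes 14; next at i=6:; next acc becomes 15; next at i=7:; next acc becomes 15; next final value 23 — matching result 23.
verdict: equivalent


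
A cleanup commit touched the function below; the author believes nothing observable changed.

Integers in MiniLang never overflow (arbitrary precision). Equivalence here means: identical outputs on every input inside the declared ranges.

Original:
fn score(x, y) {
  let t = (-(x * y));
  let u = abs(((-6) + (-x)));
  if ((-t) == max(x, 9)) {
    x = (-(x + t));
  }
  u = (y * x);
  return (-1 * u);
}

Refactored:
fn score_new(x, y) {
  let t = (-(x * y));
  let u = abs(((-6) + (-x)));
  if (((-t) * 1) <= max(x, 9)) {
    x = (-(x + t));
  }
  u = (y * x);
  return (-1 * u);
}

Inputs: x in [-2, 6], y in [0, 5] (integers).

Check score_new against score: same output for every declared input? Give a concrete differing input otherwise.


Run the pair on x=-2, y=1.
score: t=2, then u=4, then ((-t) == max(x, 9)) is false, then u=-2, then returns 2
score_new: t=2, then u=4, then (((-t) * 1) <= max(x, 9)) is true, then x=0, then u=0, then returns 0
2 != 0, so the rewrite changes behavior.
verdict: not equivalent; witness: x=-2, y=1
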